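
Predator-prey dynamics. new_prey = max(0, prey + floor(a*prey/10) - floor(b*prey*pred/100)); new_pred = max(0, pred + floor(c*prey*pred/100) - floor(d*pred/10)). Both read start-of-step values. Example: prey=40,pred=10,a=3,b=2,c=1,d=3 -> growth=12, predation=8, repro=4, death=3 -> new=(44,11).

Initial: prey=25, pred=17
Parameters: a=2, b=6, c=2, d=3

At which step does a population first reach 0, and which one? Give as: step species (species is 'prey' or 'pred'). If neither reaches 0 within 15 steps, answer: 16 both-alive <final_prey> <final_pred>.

Step 1: prey: 25+5-25=5; pred: 17+8-5=20
Step 2: prey: 5+1-6=0; pred: 20+2-6=16
First extinction: prey at step 2

Answer: 2 prey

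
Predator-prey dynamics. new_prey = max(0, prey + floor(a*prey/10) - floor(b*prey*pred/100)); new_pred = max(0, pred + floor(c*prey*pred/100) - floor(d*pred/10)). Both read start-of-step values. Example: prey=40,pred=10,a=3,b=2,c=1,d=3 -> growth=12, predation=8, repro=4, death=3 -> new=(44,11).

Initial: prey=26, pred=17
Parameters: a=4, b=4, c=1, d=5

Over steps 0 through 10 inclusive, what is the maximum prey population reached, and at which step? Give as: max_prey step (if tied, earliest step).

Answer: 104 10

Derivation:
Step 1: prey: 26+10-17=19; pred: 17+4-8=13
Step 2: prey: 19+7-9=17; pred: 13+2-6=9
Step 3: prey: 17+6-6=17; pred: 9+1-4=6
Step 4: prey: 17+6-4=19; pred: 6+1-3=4
Step 5: prey: 19+7-3=23; pred: 4+0-2=2
Step 6: prey: 23+9-1=31; pred: 2+0-1=1
Step 7: prey: 31+12-1=42; pred: 1+0-0=1
Step 8: prey: 42+16-1=57; pred: 1+0-0=1
Step 9: prey: 57+22-2=77; pred: 1+0-0=1
Step 10: prey: 77+30-3=104; pred: 1+0-0=1
Max prey = 104 at step 10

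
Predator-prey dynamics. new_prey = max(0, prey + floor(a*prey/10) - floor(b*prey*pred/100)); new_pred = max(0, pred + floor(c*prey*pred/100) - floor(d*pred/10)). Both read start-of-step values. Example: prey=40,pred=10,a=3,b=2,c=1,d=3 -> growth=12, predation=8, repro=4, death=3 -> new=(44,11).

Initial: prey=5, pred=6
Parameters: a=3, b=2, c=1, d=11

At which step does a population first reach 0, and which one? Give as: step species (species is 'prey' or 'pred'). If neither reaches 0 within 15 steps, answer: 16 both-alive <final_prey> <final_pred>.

Step 1: prey: 5+1-0=6; pred: 6+0-6=0
First extinction: pred at step 1

Answer: 1 pred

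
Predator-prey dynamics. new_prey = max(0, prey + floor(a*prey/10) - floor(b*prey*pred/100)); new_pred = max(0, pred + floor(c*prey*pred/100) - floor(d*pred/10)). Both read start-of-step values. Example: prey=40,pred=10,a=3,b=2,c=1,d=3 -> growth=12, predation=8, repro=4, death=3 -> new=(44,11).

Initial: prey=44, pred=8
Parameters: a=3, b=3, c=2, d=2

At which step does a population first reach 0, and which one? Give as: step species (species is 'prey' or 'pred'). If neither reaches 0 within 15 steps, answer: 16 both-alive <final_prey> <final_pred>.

Step 1: prey: 44+13-10=47; pred: 8+7-1=14
Step 2: prey: 47+14-19=42; pred: 14+13-2=25
Step 3: prey: 42+12-31=23; pred: 25+21-5=41
Step 4: prey: 23+6-28=1; pred: 41+18-8=51
Step 5: prey: 1+0-1=0; pred: 51+1-10=42
First extinction: prey at step 5

Answer: 5 prey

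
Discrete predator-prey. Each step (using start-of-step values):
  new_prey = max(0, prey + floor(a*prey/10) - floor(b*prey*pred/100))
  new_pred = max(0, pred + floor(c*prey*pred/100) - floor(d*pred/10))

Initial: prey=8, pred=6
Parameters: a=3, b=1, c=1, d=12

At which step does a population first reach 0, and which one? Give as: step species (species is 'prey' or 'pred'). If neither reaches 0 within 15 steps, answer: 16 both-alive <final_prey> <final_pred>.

Answer: 1 pred

Derivation:
Step 1: prey: 8+2-0=10; pred: 6+0-7=0
First extinction: pred at step 1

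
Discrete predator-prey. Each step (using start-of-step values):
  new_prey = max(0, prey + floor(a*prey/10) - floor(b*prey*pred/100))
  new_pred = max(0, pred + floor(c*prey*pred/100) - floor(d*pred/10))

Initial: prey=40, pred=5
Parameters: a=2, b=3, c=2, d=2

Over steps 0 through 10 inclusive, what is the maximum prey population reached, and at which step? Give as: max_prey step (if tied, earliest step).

Step 1: prey: 40+8-6=42; pred: 5+4-1=8
Step 2: prey: 42+8-10=40; pred: 8+6-1=13
Step 3: prey: 40+8-15=33; pred: 13+10-2=21
Step 4: prey: 33+6-20=19; pred: 21+13-4=30
Step 5: prey: 19+3-17=5; pred: 30+11-6=35
Step 6: prey: 5+1-5=1; pred: 35+3-7=31
Step 7: prey: 1+0-0=1; pred: 31+0-6=25
Step 8: prey: 1+0-0=1; pred: 25+0-5=20
Step 9: prey: 1+0-0=1; pred: 20+0-4=16
Step 10: prey: 1+0-0=1; pred: 16+0-3=13
Max prey = 42 at step 1

Answer: 42 1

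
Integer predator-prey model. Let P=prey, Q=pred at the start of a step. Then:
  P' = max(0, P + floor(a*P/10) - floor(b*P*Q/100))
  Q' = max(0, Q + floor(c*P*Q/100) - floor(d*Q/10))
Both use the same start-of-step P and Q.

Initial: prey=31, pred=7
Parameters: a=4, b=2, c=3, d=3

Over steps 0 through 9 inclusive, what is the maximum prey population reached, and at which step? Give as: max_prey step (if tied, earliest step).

Answer: 46 2

Derivation:
Step 1: prey: 31+12-4=39; pred: 7+6-2=11
Step 2: prey: 39+15-8=46; pred: 11+12-3=20
Step 3: prey: 46+18-18=46; pred: 20+27-6=41
Step 4: prey: 46+18-37=27; pred: 41+56-12=85
Step 5: prey: 27+10-45=0; pred: 85+68-25=128
Step 6: prey: 0+0-0=0; pred: 128+0-38=90
Step 7: prey: 0+0-0=0; pred: 90+0-27=63
Step 8: prey: 0+0-0=0; pred: 63+0-18=45
Step 9: prey: 0+0-0=0; pred: 45+0-13=32
Max prey = 46 at step 2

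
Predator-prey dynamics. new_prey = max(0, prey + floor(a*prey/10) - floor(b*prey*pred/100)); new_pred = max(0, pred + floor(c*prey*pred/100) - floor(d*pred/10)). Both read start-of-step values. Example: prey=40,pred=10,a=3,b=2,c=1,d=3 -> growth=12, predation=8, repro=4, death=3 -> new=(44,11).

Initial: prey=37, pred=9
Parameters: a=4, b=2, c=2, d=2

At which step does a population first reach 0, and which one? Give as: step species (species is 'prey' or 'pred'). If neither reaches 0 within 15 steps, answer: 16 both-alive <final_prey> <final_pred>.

Answer: 5 prey

Derivation:
Step 1: prey: 37+14-6=45; pred: 9+6-1=14
Step 2: prey: 45+18-12=51; pred: 14+12-2=24
Step 3: prey: 51+20-24=47; pred: 24+24-4=44
Step 4: prey: 47+18-41=24; pred: 44+41-8=77
Step 5: prey: 24+9-36=0; pred: 77+36-15=98
First extinction: prey at step 5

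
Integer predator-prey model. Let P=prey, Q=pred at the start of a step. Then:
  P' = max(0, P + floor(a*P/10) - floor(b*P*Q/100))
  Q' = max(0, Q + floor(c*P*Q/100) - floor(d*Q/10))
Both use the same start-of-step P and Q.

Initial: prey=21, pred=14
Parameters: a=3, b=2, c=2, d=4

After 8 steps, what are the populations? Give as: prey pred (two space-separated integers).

Step 1: prey: 21+6-5=22; pred: 14+5-5=14
Step 2: prey: 22+6-6=22; pred: 14+6-5=15
Step 3: prey: 22+6-6=22; pred: 15+6-6=15
Step 4: prey: 22+6-6=22; pred: 15+6-6=15
Step 5: prey: 22+6-6=22; pred: 15+6-6=15
Step 6: prey: 22+6-6=22; pred: 15+6-6=15
Step 7: prey: 22+6-6=22; pred: 15+6-6=15
Step 8: prey: 22+6-6=22; pred: 15+6-6=15

Answer: 22 15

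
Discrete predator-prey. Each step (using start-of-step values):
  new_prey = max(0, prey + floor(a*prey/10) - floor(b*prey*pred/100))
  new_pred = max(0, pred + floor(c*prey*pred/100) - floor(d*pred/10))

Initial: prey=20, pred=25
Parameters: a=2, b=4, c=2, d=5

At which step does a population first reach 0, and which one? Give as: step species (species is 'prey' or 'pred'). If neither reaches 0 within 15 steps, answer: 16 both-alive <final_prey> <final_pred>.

Answer: 16 both-alive 1 1

Derivation:
Step 1: prey: 20+4-20=4; pred: 25+10-12=23
Step 2: prey: 4+0-3=1; pred: 23+1-11=13
Step 3: prey: 1+0-0=1; pred: 13+0-6=7
Step 4: prey: 1+0-0=1; pred: 7+0-3=4
Step 5: prey: 1+0-0=1; pred: 4+0-2=2
Step 6: prey: 1+0-0=1; pred: 2+0-1=1
Step 7: prey: 1+0-0=1; pred: 1+0-0=1
Steps 8-15: state stable at prey=1, pred=1 (no change)
No extinction within 15 steps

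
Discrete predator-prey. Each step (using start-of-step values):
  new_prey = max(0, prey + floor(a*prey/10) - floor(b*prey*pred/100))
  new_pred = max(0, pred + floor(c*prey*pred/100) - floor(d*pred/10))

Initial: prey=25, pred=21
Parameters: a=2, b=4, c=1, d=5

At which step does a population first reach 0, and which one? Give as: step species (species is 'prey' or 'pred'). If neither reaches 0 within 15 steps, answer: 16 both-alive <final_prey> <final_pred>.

Answer: 16 both-alive 26 1

Derivation:
Step 1: prey: 25+5-21=9; pred: 21+5-10=16
Step 2: prey: 9+1-5=5; pred: 16+1-8=9
Step 3: prey: 5+1-1=5; pred: 9+0-4=5
Step 4: prey: 5+1-1=5; pred: 5+0-2=3
Step 5: prey: 5+1-0=6; pred: 3+0-1=2
Step 6: prey: 6+1-0=7; pred: 2+0-1=1
Step 7: prey: 7+1-0=8; pred: 1+0-0=1
Step 8: prey: 8+1-0=9; pred: 1+0-0=1
Step 9: prey: 9+1-0=10; pred: 1+0-0=1
Step 10: prey: 10+2-0=12; pred: 1+0-0=1
Step 11: prey: 12+2-0=14; pred: 1+0-0=1
Step 12: prey: 14+2-0=16; pred: 1+0-0=1
Step 13: prey: 16+3-0=19; pred: 1+0-0=1
Step 14: prey: 19+3-0=22; pred: 1+0-0=1
Step 15: prey: 22+4-0=26; pred: 1+0-0=1
No extinction within 15 steps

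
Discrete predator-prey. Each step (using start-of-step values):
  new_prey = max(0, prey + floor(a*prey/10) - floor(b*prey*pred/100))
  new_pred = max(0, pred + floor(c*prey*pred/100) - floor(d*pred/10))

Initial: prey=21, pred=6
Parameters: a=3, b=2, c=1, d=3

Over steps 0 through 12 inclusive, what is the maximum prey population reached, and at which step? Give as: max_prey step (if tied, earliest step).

Step 1: prey: 21+6-2=25; pred: 6+1-1=6
Step 2: prey: 25+7-3=29; pred: 6+1-1=6
Step 3: prey: 29+8-3=34; pred: 6+1-1=6
Step 4: prey: 34+10-4=40; pred: 6+2-1=7
Step 5: prey: 40+12-5=47; pred: 7+2-2=7
Step 6: prey: 47+14-6=55; pred: 7+3-2=8
Step 7: prey: 55+16-8=63; pred: 8+4-2=10
Step 8: prey: 63+18-12=69; pred: 10+6-3=13
Step 9: prey: 69+20-17=72; pred: 13+8-3=18
Step 10: prey: 72+21-25=68; pred: 18+12-5=25
Step 11: prey: 68+20-34=54; pred: 25+17-7=35
Step 12: prey: 54+16-37=33; pred: 35+18-10=43
Max prey = 72 at step 9

Answer: 72 9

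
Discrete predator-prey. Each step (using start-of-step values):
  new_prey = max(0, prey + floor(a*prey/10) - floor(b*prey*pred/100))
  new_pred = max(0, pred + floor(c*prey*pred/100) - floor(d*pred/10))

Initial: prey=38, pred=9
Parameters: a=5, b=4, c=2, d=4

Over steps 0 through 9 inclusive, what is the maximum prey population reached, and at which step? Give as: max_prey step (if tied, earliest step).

Answer: 45 2

Derivation:
Step 1: prey: 38+19-13=44; pred: 9+6-3=12
Step 2: prey: 44+22-21=45; pred: 12+10-4=18
Step 3: prey: 45+22-32=35; pred: 18+16-7=27
Step 4: prey: 35+17-37=15; pred: 27+18-10=35
Step 5: prey: 15+7-21=1; pred: 35+10-14=31
Step 6: prey: 1+0-1=0; pred: 31+0-12=19
Step 7: prey: 0+0-0=0; pred: 19+0-7=12
Step 8: prey: 0+0-0=0; pred: 12+0-4=8
Step 9: prey: 0+0-0=0; pred: 8+0-3=5
Max prey = 45 at step 2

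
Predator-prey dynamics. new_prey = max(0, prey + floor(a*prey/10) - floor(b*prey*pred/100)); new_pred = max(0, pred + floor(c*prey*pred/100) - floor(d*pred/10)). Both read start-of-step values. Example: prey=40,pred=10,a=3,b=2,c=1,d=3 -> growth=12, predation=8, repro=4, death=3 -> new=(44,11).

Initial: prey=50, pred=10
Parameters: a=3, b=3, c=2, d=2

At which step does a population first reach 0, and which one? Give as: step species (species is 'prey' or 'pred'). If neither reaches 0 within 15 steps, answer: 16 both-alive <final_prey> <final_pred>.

Step 1: prey: 50+15-15=50; pred: 10+10-2=18
Step 2: prey: 50+15-27=38; pred: 18+18-3=33
Step 3: prey: 38+11-37=12; pred: 33+25-6=52
Step 4: prey: 12+3-18=0; pred: 52+12-10=54
First extinction: prey at step 4

Answer: 4 prey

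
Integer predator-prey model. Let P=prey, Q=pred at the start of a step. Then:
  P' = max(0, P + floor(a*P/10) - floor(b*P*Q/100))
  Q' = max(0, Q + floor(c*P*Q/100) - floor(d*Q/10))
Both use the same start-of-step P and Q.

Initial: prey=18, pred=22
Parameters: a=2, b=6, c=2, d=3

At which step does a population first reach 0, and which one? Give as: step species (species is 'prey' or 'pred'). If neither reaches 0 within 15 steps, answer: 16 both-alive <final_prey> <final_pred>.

Step 1: prey: 18+3-23=0; pred: 22+7-6=23
First extinction: prey at step 1

Answer: 1 prey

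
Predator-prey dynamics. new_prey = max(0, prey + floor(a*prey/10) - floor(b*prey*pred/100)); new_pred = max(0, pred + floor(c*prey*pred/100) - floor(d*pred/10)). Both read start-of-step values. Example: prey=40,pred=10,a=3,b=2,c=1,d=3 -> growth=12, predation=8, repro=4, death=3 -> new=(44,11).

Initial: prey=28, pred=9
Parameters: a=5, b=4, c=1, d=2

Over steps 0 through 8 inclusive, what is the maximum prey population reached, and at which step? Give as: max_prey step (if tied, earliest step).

Answer: 40 4

Derivation:
Step 1: prey: 28+14-10=32; pred: 9+2-1=10
Step 2: prey: 32+16-12=36; pred: 10+3-2=11
Step 3: prey: 36+18-15=39; pred: 11+3-2=12
Step 4: prey: 39+19-18=40; pred: 12+4-2=14
Step 5: prey: 40+20-22=38; pred: 14+5-2=17
Step 6: prey: 38+19-25=32; pred: 17+6-3=20
Step 7: prey: 32+16-25=23; pred: 20+6-4=22
Step 8: prey: 23+11-20=14; pred: 22+5-4=23
Max prey = 40 at step 4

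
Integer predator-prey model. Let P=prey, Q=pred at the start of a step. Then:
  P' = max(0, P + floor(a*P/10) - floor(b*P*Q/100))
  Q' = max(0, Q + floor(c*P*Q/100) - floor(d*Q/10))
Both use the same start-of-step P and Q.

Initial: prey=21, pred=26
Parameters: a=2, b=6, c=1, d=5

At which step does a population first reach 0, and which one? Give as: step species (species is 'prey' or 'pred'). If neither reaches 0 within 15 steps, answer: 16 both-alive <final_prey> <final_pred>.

Step 1: prey: 21+4-32=0; pred: 26+5-13=18
First extinction: prey at step 1

Answer: 1 prey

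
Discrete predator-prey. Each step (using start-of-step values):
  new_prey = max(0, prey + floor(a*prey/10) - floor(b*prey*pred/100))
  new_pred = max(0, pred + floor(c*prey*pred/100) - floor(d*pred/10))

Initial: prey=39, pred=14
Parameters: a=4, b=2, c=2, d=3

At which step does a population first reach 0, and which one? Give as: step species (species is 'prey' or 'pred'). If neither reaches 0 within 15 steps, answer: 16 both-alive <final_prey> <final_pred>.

Step 1: prey: 39+15-10=44; pred: 14+10-4=20
Step 2: prey: 44+17-17=44; pred: 20+17-6=31
Step 3: prey: 44+17-27=34; pred: 31+27-9=49
Step 4: prey: 34+13-33=14; pred: 49+33-14=68
Step 5: prey: 14+5-19=0; pred: 68+19-20=67
First extinction: prey at step 5

Answer: 5 prey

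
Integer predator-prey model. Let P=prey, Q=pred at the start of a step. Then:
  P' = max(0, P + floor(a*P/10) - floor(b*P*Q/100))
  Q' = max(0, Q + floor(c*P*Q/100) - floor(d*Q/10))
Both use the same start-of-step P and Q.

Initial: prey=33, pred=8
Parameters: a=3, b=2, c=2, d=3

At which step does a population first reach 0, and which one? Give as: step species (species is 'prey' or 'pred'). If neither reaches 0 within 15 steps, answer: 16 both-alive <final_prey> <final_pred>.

Answer: 16 both-alive 1 4

Derivation:
Step 1: prey: 33+9-5=37; pred: 8+5-2=11
Step 2: prey: 37+11-8=40; pred: 11+8-3=16
Step 3: prey: 40+12-12=40; pred: 16+12-4=24
Step 4: prey: 40+12-19=33; pred: 24+19-7=36
Step 5: prey: 33+9-23=19; pred: 36+23-10=49
Step 6: prey: 19+5-18=6; pred: 49+18-14=53
Step 7: prey: 6+1-6=1; pred: 53+6-15=44
Step 8: prey: 1+0-0=1; pred: 44+0-13=31
Step 9: prey: 1+0-0=1; pred: 31+0-9=22
Step 10: prey: 1+0-0=1; pred: 22+0-6=16
Step 11: prey: 1+0-0=1; pred: 16+0-4=12
Step 12: prey: 1+0-0=1; pred: 12+0-3=9
Step 13: prey: 1+0-0=1; pred: 9+0-2=7
Step 14: prey: 1+0-0=1; pred: 7+0-2=5
Step 15: prey: 1+0-0=1; pred: 5+0-1=4
No extinction within 15 steps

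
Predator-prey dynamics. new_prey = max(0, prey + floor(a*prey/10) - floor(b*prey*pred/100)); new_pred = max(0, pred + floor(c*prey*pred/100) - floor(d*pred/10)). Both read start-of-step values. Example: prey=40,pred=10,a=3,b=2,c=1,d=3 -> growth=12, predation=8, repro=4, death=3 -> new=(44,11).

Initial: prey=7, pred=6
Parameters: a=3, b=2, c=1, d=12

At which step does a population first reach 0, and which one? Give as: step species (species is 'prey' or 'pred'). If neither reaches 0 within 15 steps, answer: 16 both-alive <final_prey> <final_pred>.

Answer: 1 pred

Derivation:
Step 1: prey: 7+2-0=9; pred: 6+0-7=0
First extinction: pred at step 1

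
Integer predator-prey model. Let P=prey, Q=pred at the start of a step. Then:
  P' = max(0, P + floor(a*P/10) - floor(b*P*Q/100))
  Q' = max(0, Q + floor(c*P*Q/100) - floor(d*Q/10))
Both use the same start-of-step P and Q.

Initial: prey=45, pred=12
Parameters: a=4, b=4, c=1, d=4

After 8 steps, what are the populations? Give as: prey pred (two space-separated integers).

Answer: 35 7

Derivation:
Step 1: prey: 45+18-21=42; pred: 12+5-4=13
Step 2: prey: 42+16-21=37; pred: 13+5-5=13
Step 3: prey: 37+14-19=32; pred: 13+4-5=12
Step 4: prey: 32+12-15=29; pred: 12+3-4=11
Step 5: prey: 29+11-12=28; pred: 11+3-4=10
Step 6: prey: 28+11-11=28; pred: 10+2-4=8
Step 7: prey: 28+11-8=31; pred: 8+2-3=7
Step 8: prey: 31+12-8=35; pred: 7+2-2=7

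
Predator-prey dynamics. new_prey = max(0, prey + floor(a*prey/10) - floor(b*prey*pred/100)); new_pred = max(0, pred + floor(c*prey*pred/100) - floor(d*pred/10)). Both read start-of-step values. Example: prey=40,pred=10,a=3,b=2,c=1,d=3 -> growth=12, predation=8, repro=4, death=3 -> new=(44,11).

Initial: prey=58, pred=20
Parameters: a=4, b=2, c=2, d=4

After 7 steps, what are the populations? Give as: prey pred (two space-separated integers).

Answer: 0 15

Derivation:
Step 1: prey: 58+23-23=58; pred: 20+23-8=35
Step 2: prey: 58+23-40=41; pred: 35+40-14=61
Step 3: prey: 41+16-50=7; pred: 61+50-24=87
Step 4: prey: 7+2-12=0; pred: 87+12-34=65
Step 5: prey: 0+0-0=0; pred: 65+0-26=39
Step 6: prey: 0+0-0=0; pred: 39+0-15=24
Step 7: prey: 0+0-0=0; pred: 24+0-9=15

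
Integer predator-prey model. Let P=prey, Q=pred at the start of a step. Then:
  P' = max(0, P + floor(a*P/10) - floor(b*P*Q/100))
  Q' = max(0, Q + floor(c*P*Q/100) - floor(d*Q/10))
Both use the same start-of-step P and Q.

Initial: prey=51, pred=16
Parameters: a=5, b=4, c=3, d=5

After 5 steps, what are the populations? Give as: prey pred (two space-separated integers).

Answer: 0 12

Derivation:
Step 1: prey: 51+25-32=44; pred: 16+24-8=32
Step 2: prey: 44+22-56=10; pred: 32+42-16=58
Step 3: prey: 10+5-23=0; pred: 58+17-29=46
Step 4: prey: 0+0-0=0; pred: 46+0-23=23
Step 5: prey: 0+0-0=0; pred: 23+0-11=12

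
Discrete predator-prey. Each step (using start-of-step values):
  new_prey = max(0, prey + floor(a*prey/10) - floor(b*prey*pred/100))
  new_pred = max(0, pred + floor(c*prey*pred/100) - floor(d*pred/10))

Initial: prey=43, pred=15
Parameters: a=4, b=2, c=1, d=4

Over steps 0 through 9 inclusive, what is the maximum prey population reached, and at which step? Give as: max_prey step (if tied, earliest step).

Answer: 61 4

Derivation:
Step 1: prey: 43+17-12=48; pred: 15+6-6=15
Step 2: prey: 48+19-14=53; pred: 15+7-6=16
Step 3: prey: 53+21-16=58; pred: 16+8-6=18
Step 4: prey: 58+23-20=61; pred: 18+10-7=21
Step 5: prey: 61+24-25=60; pred: 21+12-8=25
Step 6: prey: 60+24-30=54; pred: 25+15-10=30
Step 7: prey: 54+21-32=43; pred: 30+16-12=34
Step 8: prey: 43+17-29=31; pred: 34+14-13=35
Step 9: prey: 31+12-21=22; pred: 35+10-14=31
Max prey = 61 at step 4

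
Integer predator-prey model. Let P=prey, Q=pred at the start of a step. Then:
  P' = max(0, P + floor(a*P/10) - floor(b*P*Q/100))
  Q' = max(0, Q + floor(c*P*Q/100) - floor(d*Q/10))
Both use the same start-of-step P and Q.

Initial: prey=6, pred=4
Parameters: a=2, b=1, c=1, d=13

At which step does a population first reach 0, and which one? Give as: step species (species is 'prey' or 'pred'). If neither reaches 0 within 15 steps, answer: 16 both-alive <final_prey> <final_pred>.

Step 1: prey: 6+1-0=7; pred: 4+0-5=0
First extinction: pred at step 1

Answer: 1 pred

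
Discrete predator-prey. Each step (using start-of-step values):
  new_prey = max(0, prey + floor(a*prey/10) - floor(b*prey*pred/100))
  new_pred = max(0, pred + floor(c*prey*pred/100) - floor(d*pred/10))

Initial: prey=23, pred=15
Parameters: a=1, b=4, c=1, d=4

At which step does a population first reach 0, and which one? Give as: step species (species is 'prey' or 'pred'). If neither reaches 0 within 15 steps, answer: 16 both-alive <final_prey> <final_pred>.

Step 1: prey: 23+2-13=12; pred: 15+3-6=12
Step 2: prey: 12+1-5=8; pred: 12+1-4=9
Step 3: prey: 8+0-2=6; pred: 9+0-3=6
Step 4: prey: 6+0-1=5; pred: 6+0-2=4
Step 5: prey: 5+0-0=5; pred: 4+0-1=3
Step 6: prey: 5+0-0=5; pred: 3+0-1=2
Step 7: prey: 5+0-0=5; pred: 2+0-0=2
Steps 8-15: state stable at prey=5, pred=2 (no change)
No extinction within 15 steps

Answer: 16 both-alive 5 2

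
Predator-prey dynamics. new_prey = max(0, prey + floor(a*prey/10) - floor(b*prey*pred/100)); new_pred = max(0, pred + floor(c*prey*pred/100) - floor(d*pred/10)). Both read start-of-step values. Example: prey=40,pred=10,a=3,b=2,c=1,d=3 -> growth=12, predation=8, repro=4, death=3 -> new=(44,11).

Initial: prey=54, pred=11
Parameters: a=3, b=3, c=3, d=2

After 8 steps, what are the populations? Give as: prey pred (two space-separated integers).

Answer: 0 34

Derivation:
Step 1: prey: 54+16-17=53; pred: 11+17-2=26
Step 2: prey: 53+15-41=27; pred: 26+41-5=62
Step 3: prey: 27+8-50=0; pred: 62+50-12=100
Step 4: prey: 0+0-0=0; pred: 100+0-20=80
Step 5: prey: 0+0-0=0; pred: 80+0-16=64
Step 6: prey: 0+0-0=0; pred: 64+0-12=52
Step 7: prey: 0+0-0=0; pred: 52+0-10=42
Step 8: prey: 0+0-0=0; pred: 42+0-8=34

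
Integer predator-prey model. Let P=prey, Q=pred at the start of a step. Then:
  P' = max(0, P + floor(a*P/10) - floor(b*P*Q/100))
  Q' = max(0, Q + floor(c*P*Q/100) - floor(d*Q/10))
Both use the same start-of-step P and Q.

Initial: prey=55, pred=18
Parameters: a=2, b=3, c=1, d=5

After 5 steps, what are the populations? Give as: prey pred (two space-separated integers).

Answer: 16 5

Derivation:
Step 1: prey: 55+11-29=37; pred: 18+9-9=18
Step 2: prey: 37+7-19=25; pred: 18+6-9=15
Step 3: prey: 25+5-11=19; pred: 15+3-7=11
Step 4: prey: 19+3-6=16; pred: 11+2-5=8
Step 5: prey: 16+3-3=16; pred: 8+1-4=5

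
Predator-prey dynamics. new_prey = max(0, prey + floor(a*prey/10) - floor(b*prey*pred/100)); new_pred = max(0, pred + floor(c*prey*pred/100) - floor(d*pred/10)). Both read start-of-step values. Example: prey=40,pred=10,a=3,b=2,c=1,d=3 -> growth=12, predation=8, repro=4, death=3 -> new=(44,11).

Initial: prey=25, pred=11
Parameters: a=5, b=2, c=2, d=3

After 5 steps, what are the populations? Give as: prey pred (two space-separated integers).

Answer: 29 69

Derivation:
Step 1: prey: 25+12-5=32; pred: 11+5-3=13
Step 2: prey: 32+16-8=40; pred: 13+8-3=18
Step 3: prey: 40+20-14=46; pred: 18+14-5=27
Step 4: prey: 46+23-24=45; pred: 27+24-8=43
Step 5: prey: 45+22-38=29; pred: 43+38-12=69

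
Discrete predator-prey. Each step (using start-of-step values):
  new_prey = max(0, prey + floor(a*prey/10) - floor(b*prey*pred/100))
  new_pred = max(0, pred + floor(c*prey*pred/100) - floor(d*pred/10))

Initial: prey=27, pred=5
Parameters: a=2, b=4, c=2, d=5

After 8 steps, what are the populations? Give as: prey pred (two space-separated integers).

Step 1: prey: 27+5-5=27; pred: 5+2-2=5
Step 2: prey: 27+5-5=27; pred: 5+2-2=5
Step 3: prey: 27+5-5=27; pred: 5+2-2=5
Step 4: prey: 27+5-5=27; pred: 5+2-2=5
Step 5: prey: 27+5-5=27; pred: 5+2-2=5
Step 6: prey: 27+5-5=27; pred: 5+2-2=5
Step 7: prey: 27+5-5=27; pred: 5+2-2=5
Step 8: prey: 27+5-5=27; pred: 5+2-2=5

Answer: 27 5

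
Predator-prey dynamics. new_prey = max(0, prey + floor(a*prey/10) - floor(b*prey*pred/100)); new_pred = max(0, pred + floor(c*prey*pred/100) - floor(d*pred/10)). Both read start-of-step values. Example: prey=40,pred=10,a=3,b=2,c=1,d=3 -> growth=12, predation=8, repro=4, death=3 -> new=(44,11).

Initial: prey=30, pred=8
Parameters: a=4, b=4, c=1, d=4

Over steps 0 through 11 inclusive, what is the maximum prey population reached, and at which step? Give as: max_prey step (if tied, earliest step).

Step 1: prey: 30+12-9=33; pred: 8+2-3=7
Step 2: prey: 33+13-9=37; pred: 7+2-2=7
Step 3: prey: 37+14-10=41; pred: 7+2-2=7
Step 4: prey: 41+16-11=46; pred: 7+2-2=7
Step 5: prey: 46+18-12=52; pred: 7+3-2=8
Step 6: prey: 52+20-16=56; pred: 8+4-3=9
Step 7: prey: 56+22-20=58; pred: 9+5-3=11
Step 8: prey: 58+23-25=56; pred: 11+6-4=13
Step 9: prey: 56+22-29=49; pred: 13+7-5=15
Step 10: prey: 49+19-29=39; pred: 15+7-6=16
Step 11: prey: 39+15-24=30; pred: 16+6-6=16
Max prey = 58 at step 7

Answer: 58 7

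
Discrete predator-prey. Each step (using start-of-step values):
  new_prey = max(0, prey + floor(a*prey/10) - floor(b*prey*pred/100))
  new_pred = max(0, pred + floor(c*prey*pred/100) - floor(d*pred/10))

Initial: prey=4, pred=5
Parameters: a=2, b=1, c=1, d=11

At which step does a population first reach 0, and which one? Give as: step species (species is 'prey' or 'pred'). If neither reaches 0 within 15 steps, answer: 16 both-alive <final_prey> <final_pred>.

Step 1: prey: 4+0-0=4; pred: 5+0-5=0
First extinction: pred at step 1

Answer: 1 pred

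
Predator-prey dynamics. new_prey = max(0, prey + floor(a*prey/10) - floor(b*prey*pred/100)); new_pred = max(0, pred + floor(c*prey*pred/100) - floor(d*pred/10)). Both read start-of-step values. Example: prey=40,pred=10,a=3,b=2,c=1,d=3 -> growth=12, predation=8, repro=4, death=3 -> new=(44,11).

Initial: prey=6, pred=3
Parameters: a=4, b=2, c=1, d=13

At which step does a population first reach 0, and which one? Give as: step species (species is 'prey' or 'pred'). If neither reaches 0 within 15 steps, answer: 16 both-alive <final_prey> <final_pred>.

Answer: 1 pred

Derivation:
Step 1: prey: 6+2-0=8; pred: 3+0-3=0
First extinction: pred at step 1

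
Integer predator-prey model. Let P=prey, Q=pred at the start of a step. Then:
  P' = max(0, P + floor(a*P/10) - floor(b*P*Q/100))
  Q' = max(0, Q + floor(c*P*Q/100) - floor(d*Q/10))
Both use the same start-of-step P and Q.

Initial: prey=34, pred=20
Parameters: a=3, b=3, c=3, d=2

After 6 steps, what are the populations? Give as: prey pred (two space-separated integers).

Answer: 0 28

Derivation:
Step 1: prey: 34+10-20=24; pred: 20+20-4=36
Step 2: prey: 24+7-25=6; pred: 36+25-7=54
Step 3: prey: 6+1-9=0; pred: 54+9-10=53
Step 4: prey: 0+0-0=0; pred: 53+0-10=43
Step 5: prey: 0+0-0=0; pred: 43+0-8=35
Step 6: prey: 0+0-0=0; pred: 35+0-7=28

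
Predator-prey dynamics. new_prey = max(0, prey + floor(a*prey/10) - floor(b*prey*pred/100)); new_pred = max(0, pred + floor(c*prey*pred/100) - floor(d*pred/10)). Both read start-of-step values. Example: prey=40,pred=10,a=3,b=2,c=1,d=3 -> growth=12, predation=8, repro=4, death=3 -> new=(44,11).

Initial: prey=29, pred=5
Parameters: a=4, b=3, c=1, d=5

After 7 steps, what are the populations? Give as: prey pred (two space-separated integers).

Step 1: prey: 29+11-4=36; pred: 5+1-2=4
Step 2: prey: 36+14-4=46; pred: 4+1-2=3
Step 3: prey: 46+18-4=60; pred: 3+1-1=3
Step 4: prey: 60+24-5=79; pred: 3+1-1=3
Step 5: prey: 79+31-7=103; pred: 3+2-1=4
Step 6: prey: 103+41-12=132; pred: 4+4-2=6
Step 7: prey: 132+52-23=161; pred: 6+7-3=10

Answer: 161 10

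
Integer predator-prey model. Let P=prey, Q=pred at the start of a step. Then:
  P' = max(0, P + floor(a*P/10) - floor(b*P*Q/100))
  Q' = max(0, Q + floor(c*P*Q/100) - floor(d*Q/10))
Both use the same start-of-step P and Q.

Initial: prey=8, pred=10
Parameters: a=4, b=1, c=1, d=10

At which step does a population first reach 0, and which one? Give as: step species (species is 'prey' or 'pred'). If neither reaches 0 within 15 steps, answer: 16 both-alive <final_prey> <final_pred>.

Step 1: prey: 8+3-0=11; pred: 10+0-10=0
First extinction: pred at step 1

Answer: 1 pred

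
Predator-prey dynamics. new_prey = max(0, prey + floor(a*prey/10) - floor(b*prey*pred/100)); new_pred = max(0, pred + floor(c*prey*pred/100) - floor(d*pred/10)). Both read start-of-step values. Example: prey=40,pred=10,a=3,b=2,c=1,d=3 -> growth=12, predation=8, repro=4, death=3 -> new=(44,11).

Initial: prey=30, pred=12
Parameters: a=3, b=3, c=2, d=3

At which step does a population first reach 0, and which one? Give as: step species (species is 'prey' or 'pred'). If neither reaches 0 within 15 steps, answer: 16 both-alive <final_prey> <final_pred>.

Step 1: prey: 30+9-10=29; pred: 12+7-3=16
Step 2: prey: 29+8-13=24; pred: 16+9-4=21
Step 3: prey: 24+7-15=16; pred: 21+10-6=25
Step 4: prey: 16+4-12=8; pred: 25+8-7=26
Step 5: prey: 8+2-6=4; pred: 26+4-7=23
Step 6: prey: 4+1-2=3; pred: 23+1-6=18
Step 7: prey: 3+0-1=2; pred: 18+1-5=14
Step 8: prey: 2+0-0=2; pred: 14+0-4=10
Step 9: prey: 2+0-0=2; pred: 10+0-3=7
Step 10: prey: 2+0-0=2; pred: 7+0-2=5
Step 11: prey: 2+0-0=2; pred: 5+0-1=4
Step 12: prey: 2+0-0=2; pred: 4+0-1=3
Step 13: prey: 2+0-0=2; pred: 3+0-0=3
Steps 14-15: state stable at prey=2, pred=3 (no change)
No extinction within 15 steps

Answer: 16 both-alive 2 3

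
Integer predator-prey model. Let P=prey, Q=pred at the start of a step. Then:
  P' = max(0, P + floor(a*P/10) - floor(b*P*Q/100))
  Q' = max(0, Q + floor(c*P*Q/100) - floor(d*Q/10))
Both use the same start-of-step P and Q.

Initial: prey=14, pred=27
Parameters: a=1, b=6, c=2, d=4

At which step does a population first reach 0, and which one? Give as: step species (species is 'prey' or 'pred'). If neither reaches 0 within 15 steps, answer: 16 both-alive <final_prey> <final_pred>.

Answer: 1 prey

Derivation:
Step 1: prey: 14+1-22=0; pred: 27+7-10=24
First extinction: prey at step 1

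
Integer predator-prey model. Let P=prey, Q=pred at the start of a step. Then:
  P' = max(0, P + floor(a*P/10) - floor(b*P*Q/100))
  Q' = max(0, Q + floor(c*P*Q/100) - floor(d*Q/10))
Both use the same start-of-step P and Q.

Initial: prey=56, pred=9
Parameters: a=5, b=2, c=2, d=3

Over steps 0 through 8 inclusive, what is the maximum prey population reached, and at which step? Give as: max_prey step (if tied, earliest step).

Answer: 86 2

Derivation:
Step 1: prey: 56+28-10=74; pred: 9+10-2=17
Step 2: prey: 74+37-25=86; pred: 17+25-5=37
Step 3: prey: 86+43-63=66; pred: 37+63-11=89
Step 4: prey: 66+33-117=0; pred: 89+117-26=180
Step 5: prey: 0+0-0=0; pred: 180+0-54=126
Step 6: prey: 0+0-0=0; pred: 126+0-37=89
Step 7: prey: 0+0-0=0; pred: 89+0-26=63
Step 8: prey: 0+0-0=0; pred: 63+0-18=45
Max prey = 86 at step 2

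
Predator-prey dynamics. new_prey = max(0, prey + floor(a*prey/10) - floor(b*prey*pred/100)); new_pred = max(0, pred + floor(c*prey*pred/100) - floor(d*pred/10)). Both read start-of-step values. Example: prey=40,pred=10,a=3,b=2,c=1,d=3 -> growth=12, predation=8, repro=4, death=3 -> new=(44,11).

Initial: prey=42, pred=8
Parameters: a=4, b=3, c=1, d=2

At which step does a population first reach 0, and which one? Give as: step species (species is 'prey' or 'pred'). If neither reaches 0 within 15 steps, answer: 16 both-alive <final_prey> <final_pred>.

Answer: 16 both-alive 1 8

Derivation:
Step 1: prey: 42+16-10=48; pred: 8+3-1=10
Step 2: prey: 48+19-14=53; pred: 10+4-2=12
Step 3: prey: 53+21-19=55; pred: 12+6-2=16
Step 4: prey: 55+22-26=51; pred: 16+8-3=21
Step 5: prey: 51+20-32=39; pred: 21+10-4=27
Step 6: prey: 39+15-31=23; pred: 27+10-5=32
Step 7: prey: 23+9-22=10; pred: 32+7-6=33
Step 8: prey: 10+4-9=5; pred: 33+3-6=30
Step 9: prey: 5+2-4=3; pred: 30+1-6=25
Step 10: prey: 3+1-2=2; pred: 25+0-5=20
Step 11: prey: 2+0-1=1; pred: 20+0-4=16
Step 12: prey: 1+0-0=1; pred: 16+0-3=13
Step 13: prey: 1+0-0=1; pred: 13+0-2=11
Step 14: prey: 1+0-0=1; pred: 11+0-2=9
Step 15: prey: 1+0-0=1; pred: 9+0-1=8
No extinction within 15 steps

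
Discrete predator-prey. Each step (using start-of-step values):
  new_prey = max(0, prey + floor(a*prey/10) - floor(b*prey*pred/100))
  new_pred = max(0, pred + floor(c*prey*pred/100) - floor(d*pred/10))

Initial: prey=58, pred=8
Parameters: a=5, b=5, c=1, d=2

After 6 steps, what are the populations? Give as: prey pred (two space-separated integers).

Step 1: prey: 58+29-23=64; pred: 8+4-1=11
Step 2: prey: 64+32-35=61; pred: 11+7-2=16
Step 3: prey: 61+30-48=43; pred: 16+9-3=22
Step 4: prey: 43+21-47=17; pred: 22+9-4=27
Step 5: prey: 17+8-22=3; pred: 27+4-5=26
Step 6: prey: 3+1-3=1; pred: 26+0-5=21

Answer: 1 21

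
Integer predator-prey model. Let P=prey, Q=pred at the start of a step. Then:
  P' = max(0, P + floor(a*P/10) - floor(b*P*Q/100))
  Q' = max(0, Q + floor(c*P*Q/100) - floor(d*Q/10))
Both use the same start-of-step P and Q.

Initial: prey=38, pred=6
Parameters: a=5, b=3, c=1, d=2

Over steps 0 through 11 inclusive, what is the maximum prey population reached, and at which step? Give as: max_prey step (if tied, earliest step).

Step 1: prey: 38+19-6=51; pred: 6+2-1=7
Step 2: prey: 51+25-10=66; pred: 7+3-1=9
Step 3: prey: 66+33-17=82; pred: 9+5-1=13
Step 4: prey: 82+41-31=92; pred: 13+10-2=21
Step 5: prey: 92+46-57=81; pred: 21+19-4=36
Step 6: prey: 81+40-87=34; pred: 36+29-7=58
Step 7: prey: 34+17-59=0; pred: 58+19-11=66
Step 8: prey: 0+0-0=0; pred: 66+0-13=53
Step 9: prey: 0+0-0=0; pred: 53+0-10=43
Step 10: prey: 0+0-0=0; pred: 43+0-8=35
Step 11: prey: 0+0-0=0; pred: 35+0-7=28
Max prey = 92 at step 4

Answer: 92 4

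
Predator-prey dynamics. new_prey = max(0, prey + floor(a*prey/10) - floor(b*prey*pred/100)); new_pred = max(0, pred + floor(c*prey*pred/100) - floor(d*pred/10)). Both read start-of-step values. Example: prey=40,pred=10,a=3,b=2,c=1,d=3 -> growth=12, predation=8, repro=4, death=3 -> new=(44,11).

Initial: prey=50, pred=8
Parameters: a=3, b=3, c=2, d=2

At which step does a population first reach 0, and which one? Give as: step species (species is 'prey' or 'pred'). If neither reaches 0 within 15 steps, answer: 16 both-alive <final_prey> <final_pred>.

Step 1: prey: 50+15-12=53; pred: 8+8-1=15
Step 2: prey: 53+15-23=45; pred: 15+15-3=27
Step 3: prey: 45+13-36=22; pred: 27+24-5=46
Step 4: prey: 22+6-30=0; pred: 46+20-9=57
First extinction: prey at step 4

Answer: 4 prey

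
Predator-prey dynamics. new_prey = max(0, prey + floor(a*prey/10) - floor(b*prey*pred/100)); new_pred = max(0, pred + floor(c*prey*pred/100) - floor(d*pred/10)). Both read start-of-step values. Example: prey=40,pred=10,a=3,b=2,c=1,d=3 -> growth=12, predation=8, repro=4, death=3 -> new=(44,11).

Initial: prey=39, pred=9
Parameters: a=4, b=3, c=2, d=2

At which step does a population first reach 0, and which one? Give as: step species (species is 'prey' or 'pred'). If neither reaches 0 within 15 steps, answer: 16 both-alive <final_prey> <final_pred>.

Answer: 5 prey

Derivation:
Step 1: prey: 39+15-10=44; pred: 9+7-1=15
Step 2: prey: 44+17-19=42; pred: 15+13-3=25
Step 3: prey: 42+16-31=27; pred: 25+21-5=41
Step 4: prey: 27+10-33=4; pred: 41+22-8=55
Step 5: prey: 4+1-6=0; pred: 55+4-11=48
First extinction: prey at step 5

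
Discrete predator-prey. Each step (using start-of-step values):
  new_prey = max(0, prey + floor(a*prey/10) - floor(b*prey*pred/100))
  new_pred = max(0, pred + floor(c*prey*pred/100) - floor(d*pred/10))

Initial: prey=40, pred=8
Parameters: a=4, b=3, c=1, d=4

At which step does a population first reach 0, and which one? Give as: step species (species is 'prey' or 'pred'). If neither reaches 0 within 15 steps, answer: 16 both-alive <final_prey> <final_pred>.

Answer: 16 both-alive 7 3

Derivation:
Step 1: prey: 40+16-9=47; pred: 8+3-3=8
Step 2: prey: 47+18-11=54; pred: 8+3-3=8
Step 3: prey: 54+21-12=63; pred: 8+4-3=9
Step 4: prey: 63+25-17=71; pred: 9+5-3=11
Step 5: prey: 71+28-23=76; pred: 11+7-4=14
Step 6: prey: 76+30-31=75; pred: 14+10-5=19
Step 7: prey: 75+30-42=63; pred: 19+14-7=26
Step 8: prey: 63+25-49=39; pred: 26+16-10=32
Step 9: prey: 39+15-37=17; pred: 32+12-12=32
Step 10: prey: 17+6-16=7; pred: 32+5-12=25
Step 11: prey: 7+2-5=4; pred: 25+1-10=16
Step 12: prey: 4+1-1=4; pred: 16+0-6=10
Step 13: prey: 4+1-1=4; pred: 10+0-4=6
Step 14: prey: 4+1-0=5; pred: 6+0-2=4
Step 15: prey: 5+2-0=7; pred: 4+0-1=3
No extinction within 15 steps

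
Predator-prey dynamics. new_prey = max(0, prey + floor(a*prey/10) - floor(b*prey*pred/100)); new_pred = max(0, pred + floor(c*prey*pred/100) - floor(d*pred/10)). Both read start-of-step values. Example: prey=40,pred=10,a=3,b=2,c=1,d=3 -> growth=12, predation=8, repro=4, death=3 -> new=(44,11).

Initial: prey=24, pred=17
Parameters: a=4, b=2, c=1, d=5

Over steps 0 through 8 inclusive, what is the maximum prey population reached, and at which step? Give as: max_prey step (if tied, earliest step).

Answer: 127 8

Derivation:
Step 1: prey: 24+9-8=25; pred: 17+4-8=13
Step 2: prey: 25+10-6=29; pred: 13+3-6=10
Step 3: prey: 29+11-5=35; pred: 10+2-5=7
Step 4: prey: 35+14-4=45; pred: 7+2-3=6
Step 5: prey: 45+18-5=58; pred: 6+2-3=5
Step 6: prey: 58+23-5=76; pred: 5+2-2=5
Step 7: prey: 76+30-7=99; pred: 5+3-2=6
Step 8: prey: 99+39-11=127; pred: 6+5-3=8
Max prey = 127 at step 8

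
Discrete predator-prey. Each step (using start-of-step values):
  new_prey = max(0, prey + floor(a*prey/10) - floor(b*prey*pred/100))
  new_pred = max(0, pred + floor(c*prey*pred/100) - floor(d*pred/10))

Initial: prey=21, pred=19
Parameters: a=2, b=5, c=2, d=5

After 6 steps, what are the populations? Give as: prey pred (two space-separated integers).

Step 1: prey: 21+4-19=6; pred: 19+7-9=17
Step 2: prey: 6+1-5=2; pred: 17+2-8=11
Step 3: prey: 2+0-1=1; pred: 11+0-5=6
Step 4: prey: 1+0-0=1; pred: 6+0-3=3
Step 5: prey: 1+0-0=1; pred: 3+0-1=2
Step 6: prey: 1+0-0=1; pred: 2+0-1=1

Answer: 1 1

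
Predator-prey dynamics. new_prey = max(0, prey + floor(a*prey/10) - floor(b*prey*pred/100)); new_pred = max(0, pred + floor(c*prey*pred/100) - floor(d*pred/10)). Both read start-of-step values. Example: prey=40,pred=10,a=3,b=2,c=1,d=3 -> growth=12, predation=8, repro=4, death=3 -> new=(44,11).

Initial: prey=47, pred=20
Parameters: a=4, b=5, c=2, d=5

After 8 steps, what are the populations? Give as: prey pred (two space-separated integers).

Step 1: prey: 47+18-47=18; pred: 20+18-10=28
Step 2: prey: 18+7-25=0; pred: 28+10-14=24
Step 3: prey: 0+0-0=0; pred: 24+0-12=12
Step 4: prey: 0+0-0=0; pred: 12+0-6=6
Step 5: prey: 0+0-0=0; pred: 6+0-3=3
Step 6: prey: 0+0-0=0; pred: 3+0-1=2
Step 7: prey: 0+0-0=0; pred: 2+0-1=1
Step 8: prey: 0+0-0=0; pred: 1+0-0=1

Answer: 0 1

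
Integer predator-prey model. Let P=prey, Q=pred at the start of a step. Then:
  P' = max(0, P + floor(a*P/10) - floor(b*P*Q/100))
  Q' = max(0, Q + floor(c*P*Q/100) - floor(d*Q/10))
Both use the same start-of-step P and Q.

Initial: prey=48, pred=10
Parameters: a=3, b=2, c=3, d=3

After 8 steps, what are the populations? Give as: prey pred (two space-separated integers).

Answer: 0 28

Derivation:
Step 1: prey: 48+14-9=53; pred: 10+14-3=21
Step 2: prey: 53+15-22=46; pred: 21+33-6=48
Step 3: prey: 46+13-44=15; pred: 48+66-14=100
Step 4: prey: 15+4-30=0; pred: 100+45-30=115
Step 5: prey: 0+0-0=0; pred: 115+0-34=81
Step 6: prey: 0+0-0=0; pred: 81+0-24=57
Step 7: prey: 0+0-0=0; pred: 57+0-17=40
Step 8: prey: 0+0-0=0; pred: 40+0-12=28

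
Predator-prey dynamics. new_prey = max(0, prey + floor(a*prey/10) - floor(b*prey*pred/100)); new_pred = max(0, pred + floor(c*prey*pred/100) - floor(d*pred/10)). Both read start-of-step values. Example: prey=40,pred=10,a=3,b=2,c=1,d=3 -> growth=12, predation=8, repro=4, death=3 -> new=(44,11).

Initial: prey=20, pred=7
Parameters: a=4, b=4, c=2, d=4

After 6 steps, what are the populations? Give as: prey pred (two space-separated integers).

Step 1: prey: 20+8-5=23; pred: 7+2-2=7
Step 2: prey: 23+9-6=26; pred: 7+3-2=8
Step 3: prey: 26+10-8=28; pred: 8+4-3=9
Step 4: prey: 28+11-10=29; pred: 9+5-3=11
Step 5: prey: 29+11-12=28; pred: 11+6-4=13
Step 6: prey: 28+11-14=25; pred: 13+7-5=15

Answer: 25 15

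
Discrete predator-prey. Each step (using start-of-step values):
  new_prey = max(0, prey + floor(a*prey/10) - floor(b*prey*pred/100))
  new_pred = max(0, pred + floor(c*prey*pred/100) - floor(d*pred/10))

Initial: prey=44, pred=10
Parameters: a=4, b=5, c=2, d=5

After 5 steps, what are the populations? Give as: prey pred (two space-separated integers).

Answer: 6 9

Derivation:
Step 1: prey: 44+17-22=39; pred: 10+8-5=13
Step 2: prey: 39+15-25=29; pred: 13+10-6=17
Step 3: prey: 29+11-24=16; pred: 17+9-8=18
Step 4: prey: 16+6-14=8; pred: 18+5-9=14
Step 5: prey: 8+3-5=6; pred: 14+2-7=9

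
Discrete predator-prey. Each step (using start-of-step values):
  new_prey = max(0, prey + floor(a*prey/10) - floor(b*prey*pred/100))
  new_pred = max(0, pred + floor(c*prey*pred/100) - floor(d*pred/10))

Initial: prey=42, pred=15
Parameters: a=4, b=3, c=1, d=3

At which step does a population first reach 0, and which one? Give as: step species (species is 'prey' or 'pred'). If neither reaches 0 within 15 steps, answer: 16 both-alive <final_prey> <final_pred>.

Answer: 16 both-alive 38 6

Derivation:
Step 1: prey: 42+16-18=40; pred: 15+6-4=17
Step 2: prey: 40+16-20=36; pred: 17+6-5=18
Step 3: prey: 36+14-19=31; pred: 18+6-5=19
Step 4: prey: 31+12-17=26; pred: 19+5-5=19
Step 5: prey: 26+10-14=22; pred: 19+4-5=18
Step 6: prey: 22+8-11=19; pred: 18+3-5=16
Step 7: prey: 19+7-9=17; pred: 16+3-4=15
Step 8: prey: 17+6-7=16; pred: 15+2-4=13
Step 9: prey: 16+6-6=16; pred: 13+2-3=12
Step 10: prey: 16+6-5=17; pred: 12+1-3=10
Step 11: prey: 17+6-5=18; pred: 10+1-3=8
Step 12: prey: 18+7-4=21; pred: 8+1-2=7
Step 13: prey: 21+8-4=25; pred: 7+1-2=6
Step 14: prey: 25+10-4=31; pred: 6+1-1=6
Step 15: prey: 31+12-5=38; pred: 6+1-1=6
No extinction within 15 steps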